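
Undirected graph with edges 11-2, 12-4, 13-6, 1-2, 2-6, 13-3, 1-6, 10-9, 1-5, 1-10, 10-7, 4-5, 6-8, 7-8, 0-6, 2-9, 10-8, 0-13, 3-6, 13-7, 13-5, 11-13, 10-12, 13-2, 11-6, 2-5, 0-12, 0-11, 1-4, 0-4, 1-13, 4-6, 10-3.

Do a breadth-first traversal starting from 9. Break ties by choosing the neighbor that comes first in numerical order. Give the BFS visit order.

Visit 9; enqueue 2, 10 → queue [2, 10]
Visit 2; enqueue 1, 5, 6, 11, 13 → queue [10, 1, 5, 6, 11, 13]
Visit 10; enqueue 3, 7, 8, 12 → queue [1, 5, 6, 11, 13, 3, 7, 8, 12]
Visit 1; enqueue 4 → queue [5, 6, 11, 13, 3, 7, 8, 12, 4]
Visit 5 → queue [6, 11, 13, 3, 7, 8, 12, 4]
Visit 6; enqueue 0 → queue [11, 13, 3, 7, 8, 12, 4, 0]
Visit 11 → queue [13, 3, 7, 8, 12, 4, 0]
Visit 13 → queue [3, 7, 8, 12, 4, 0]
Visit 3 → queue [7, 8, 12, 4, 0]
Visit 7 → queue [8, 12, 4, 0]
Visit 8 → queue [12, 4, 0]
Visit 12 → queue [4, 0]
Visit 4 → queue [0]
Visit 0 → queue []

9, 2, 10, 1, 5, 6, 11, 13, 3, 7, 8, 12, 4, 0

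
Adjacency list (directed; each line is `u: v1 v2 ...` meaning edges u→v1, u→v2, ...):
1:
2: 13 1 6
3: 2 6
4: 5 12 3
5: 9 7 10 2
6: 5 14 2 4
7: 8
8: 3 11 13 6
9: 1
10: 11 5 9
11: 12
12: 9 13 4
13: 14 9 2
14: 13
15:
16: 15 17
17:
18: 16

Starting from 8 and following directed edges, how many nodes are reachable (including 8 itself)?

14

BFS from 8 visits: 8, 13, 11, 6, 3, 14, 9, 2, 12, 5, 4, 1, 10, 7
Reachable nodes: 14 of 18 total.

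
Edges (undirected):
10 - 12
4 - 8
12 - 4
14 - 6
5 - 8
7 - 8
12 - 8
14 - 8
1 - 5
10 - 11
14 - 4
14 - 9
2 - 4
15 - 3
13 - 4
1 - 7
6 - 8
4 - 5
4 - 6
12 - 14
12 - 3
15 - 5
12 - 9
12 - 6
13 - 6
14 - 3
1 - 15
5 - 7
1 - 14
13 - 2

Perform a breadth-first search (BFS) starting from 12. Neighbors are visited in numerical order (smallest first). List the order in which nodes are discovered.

12 -> 3 -> 4 -> 6 -> 8 -> 9 -> 10 -> 14 -> 15 -> 2 -> 5 -> 13 -> 7 -> 11 -> 1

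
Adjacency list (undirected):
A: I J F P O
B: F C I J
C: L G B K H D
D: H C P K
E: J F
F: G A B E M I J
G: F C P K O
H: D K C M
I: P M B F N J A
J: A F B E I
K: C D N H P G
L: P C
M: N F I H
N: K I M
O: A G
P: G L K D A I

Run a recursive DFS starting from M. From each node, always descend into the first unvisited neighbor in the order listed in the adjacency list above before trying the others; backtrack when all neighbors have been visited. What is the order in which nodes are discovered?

Visit M
M → N
N → K
K → C
C → L
L → P
P → G
G → F
F → A
A → I
I → B
B → J
J → E
A → O
P → D
D → H

M, N, K, C, L, P, G, F, A, I, B, J, E, O, D, H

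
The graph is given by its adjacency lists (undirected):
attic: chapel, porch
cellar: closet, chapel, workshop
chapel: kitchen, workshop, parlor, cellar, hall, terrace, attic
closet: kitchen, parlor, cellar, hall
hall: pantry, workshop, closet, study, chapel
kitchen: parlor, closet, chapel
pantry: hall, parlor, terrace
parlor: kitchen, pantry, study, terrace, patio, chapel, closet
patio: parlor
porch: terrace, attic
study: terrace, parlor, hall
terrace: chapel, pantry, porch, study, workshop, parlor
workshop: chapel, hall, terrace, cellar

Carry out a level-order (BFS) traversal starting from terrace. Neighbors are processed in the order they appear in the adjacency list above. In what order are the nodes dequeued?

terrace → chapel → pantry → porch → study → workshop → parlor → kitchen → cellar → hall → attic → patio → closet

Visit terrace; enqueue chapel, pantry, porch, study, workshop, parlor → queue [chapel, pantry, porch, study, workshop, parlor]
Visit chapel; enqueue kitchen, cellar, hall, attic → queue [pantry, porch, study, workshop, parlor, kitchen, cellar, hall, attic]
Visit pantry → queue [porch, study, workshop, parlor, kitchen, cellar, hall, attic]
Visit porch → queue [study, workshop, parlor, kitchen, cellar, hall, attic]
Visit study → queue [workshop, parlor, kitchen, cellar, hall, attic]
Visit workshop → queue [parlor, kitchen, cellar, hall, attic]
Visit parlor; enqueue patio, closet → queue [kitchen, cellar, hall, attic, patio, closet]
Visit kitchen → queue [cellar, hall, attic, patio, closet]
Visit cellar → queue [hall, attic, patio, closet]
Visit hall → queue [attic, patio, closet]
Visit attic → queue [patio, closet]
Visit patio → queue [closet]
Visit closet → queue []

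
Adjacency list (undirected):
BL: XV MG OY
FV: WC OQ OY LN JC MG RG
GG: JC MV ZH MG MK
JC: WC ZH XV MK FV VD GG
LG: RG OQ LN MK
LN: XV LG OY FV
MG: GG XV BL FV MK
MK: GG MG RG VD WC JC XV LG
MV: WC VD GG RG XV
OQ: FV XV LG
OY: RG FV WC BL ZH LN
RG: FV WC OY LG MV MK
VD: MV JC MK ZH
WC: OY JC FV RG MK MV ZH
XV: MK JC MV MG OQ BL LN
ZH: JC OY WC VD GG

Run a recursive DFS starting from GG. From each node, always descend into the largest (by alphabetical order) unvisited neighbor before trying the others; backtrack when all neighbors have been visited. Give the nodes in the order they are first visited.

Visit GG
GG → ZH
ZH → WC
WC → RG
RG → OY
OY → LN
LN → XV
XV → OQ
OQ → LG
LG → MK
MK → VD
VD → MV
VD → JC
JC → FV
FV → MG
MG → BL

GG, ZH, WC, RG, OY, LN, XV, OQ, LG, MK, VD, MV, JC, FV, MG, BL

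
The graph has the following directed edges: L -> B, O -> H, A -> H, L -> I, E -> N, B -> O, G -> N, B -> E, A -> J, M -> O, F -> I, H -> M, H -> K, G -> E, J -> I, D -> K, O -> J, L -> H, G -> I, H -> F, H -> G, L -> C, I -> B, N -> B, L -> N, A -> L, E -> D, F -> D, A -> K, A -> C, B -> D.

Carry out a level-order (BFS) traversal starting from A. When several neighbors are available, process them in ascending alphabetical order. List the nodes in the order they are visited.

A → C → H → J → K → L → F → G → M → I → B → N → D → E → O

Visit A; enqueue C, H, J, K, L → queue [C, H, J, K, L]
Visit C → queue [H, J, K, L]
Visit H; enqueue F, G, M → queue [J, K, L, F, G, M]
Visit J; enqueue I → queue [K, L, F, G, M, I]
Visit K → queue [L, F, G, M, I]
Visit L; enqueue B, N → queue [F, G, M, I, B, N]
Visit F; enqueue D → queue [G, M, I, B, N, D]
Visit G; enqueue E → queue [M, I, B, N, D, E]
Visit M; enqueue O → queue [I, B, N, D, E, O]
Visit I → queue [B, N, D, E, O]
Visit B → queue [N, D, E, O]
Visit N → queue [D, E, O]
Visit D → queue [E, O]
Visit E → queue [O]
Visit O → queue []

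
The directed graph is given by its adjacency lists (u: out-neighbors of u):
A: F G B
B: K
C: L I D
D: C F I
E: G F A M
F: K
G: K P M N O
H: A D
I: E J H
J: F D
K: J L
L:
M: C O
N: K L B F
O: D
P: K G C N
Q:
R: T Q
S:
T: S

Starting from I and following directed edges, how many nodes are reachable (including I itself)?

16

BFS from I visits: I, J, H, E, F, D, A, M, G, K, C, B, O, P, N, L
Reachable nodes: 16 of 20 total.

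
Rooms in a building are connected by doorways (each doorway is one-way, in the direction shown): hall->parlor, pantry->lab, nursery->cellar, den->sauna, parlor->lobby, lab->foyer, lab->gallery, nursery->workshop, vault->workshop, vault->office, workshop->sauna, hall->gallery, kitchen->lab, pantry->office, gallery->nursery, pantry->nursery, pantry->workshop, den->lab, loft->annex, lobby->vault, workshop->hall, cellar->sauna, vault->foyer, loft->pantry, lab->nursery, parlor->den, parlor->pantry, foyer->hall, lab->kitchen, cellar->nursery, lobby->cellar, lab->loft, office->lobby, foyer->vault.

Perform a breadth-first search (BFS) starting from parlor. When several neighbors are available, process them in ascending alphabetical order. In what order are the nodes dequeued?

parlor, den, lobby, pantry, lab, sauna, cellar, vault, nursery, office, workshop, foyer, gallery, kitchen, loft, hall, annex

Visit parlor; enqueue den, lobby, pantry → queue [den, lobby, pantry]
Visit den; enqueue lab, sauna → queue [lobby, pantry, lab, sauna]
Visit lobby; enqueue cellar, vault → queue [pantry, lab, sauna, cellar, vault]
Visit pantry; enqueue nursery, office, workshop → queue [lab, sauna, cellar, vault, nursery, office, workshop]
Visit lab; enqueue foyer, gallery, kitchen, loft → queue [sauna, cellar, vault, nursery, office, workshop, foyer, gallery, kitchen, loft]
Visit sauna → queue [cellar, vault, nursery, office, workshop, foyer, gallery, kitchen, loft]
Visit cellar → queue [vault, nursery, office, workshop, foyer, gallery, kitchen, loft]
Visit vault → queue [nursery, office, workshop, foyer, gallery, kitchen, loft]
Visit nursery → queue [office, workshop, foyer, gallery, kitchen, loft]
Visit office → queue [workshop, foyer, gallery, kitchen, loft]
Visit workshop; enqueue hall → queue [foyer, gallery, kitchen, loft, hall]
Visit foyer → queue [gallery, kitchen, loft, hall]
Visit gallery → queue [kitchen, loft, hall]
Visit kitchen → queue [loft, hall]
Visit loft; enqueue annex → queue [hall, annex]
Visit hall → queue [annex]
Visit annex → queue []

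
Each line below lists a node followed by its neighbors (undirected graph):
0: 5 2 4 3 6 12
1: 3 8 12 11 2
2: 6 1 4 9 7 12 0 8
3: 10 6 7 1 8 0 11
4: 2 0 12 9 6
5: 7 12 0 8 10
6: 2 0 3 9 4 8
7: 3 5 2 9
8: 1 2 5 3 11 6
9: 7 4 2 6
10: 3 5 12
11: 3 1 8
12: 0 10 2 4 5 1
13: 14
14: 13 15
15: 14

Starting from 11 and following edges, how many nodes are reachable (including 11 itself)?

BFS from 11 visits: 11, 3, 1, 8, 10, 6, 7, 0, 12, 2, 5, 9, 4
Reachable nodes: 13 of 16 total.

13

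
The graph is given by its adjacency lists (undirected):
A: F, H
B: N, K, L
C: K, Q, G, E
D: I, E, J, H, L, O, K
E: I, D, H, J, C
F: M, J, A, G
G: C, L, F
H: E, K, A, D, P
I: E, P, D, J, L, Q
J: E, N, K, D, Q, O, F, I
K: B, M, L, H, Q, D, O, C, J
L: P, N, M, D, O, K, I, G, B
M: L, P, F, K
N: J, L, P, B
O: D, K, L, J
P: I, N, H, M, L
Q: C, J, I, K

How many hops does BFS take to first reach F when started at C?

Level 0: C
Level 1: E, G, K, Q
Level 2: B, D, F, H, I, J, L, M, O
Level 3: A, N, P
F first appears at level 2.

2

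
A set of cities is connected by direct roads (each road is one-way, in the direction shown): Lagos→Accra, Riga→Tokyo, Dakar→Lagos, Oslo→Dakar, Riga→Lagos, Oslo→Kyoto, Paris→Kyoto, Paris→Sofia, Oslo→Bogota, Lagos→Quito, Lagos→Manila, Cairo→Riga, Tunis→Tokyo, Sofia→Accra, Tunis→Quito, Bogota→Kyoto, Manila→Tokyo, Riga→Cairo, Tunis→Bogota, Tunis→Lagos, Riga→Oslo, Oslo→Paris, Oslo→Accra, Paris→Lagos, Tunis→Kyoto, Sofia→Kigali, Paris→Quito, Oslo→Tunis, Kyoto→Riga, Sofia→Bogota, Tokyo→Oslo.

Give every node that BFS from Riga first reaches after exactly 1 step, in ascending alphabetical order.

Level 0: Riga
Level 1: Cairo, Lagos, Oslo, Tokyo
Level 2: Accra, Bogota, Dakar, Kyoto, Manila, Paris, Quito, Tunis
Level 3: Sofia
Level 4: Kigali

Cairo, Lagos, Oslo, Tokyo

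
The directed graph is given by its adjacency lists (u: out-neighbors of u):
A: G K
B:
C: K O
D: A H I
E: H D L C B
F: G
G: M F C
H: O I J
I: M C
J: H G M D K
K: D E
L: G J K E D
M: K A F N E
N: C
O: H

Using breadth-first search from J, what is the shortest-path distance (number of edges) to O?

Level 0: J
Level 1: D, G, H, K, M
Level 2: A, C, E, F, I, N, O
Level 3: B, L
O first appears at level 2.

2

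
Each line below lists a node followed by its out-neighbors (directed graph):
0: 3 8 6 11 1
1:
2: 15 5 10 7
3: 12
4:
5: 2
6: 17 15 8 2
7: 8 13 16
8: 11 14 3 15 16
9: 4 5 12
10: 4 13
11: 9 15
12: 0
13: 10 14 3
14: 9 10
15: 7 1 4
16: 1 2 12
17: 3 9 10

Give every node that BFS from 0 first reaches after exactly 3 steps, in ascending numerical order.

4, 5, 7, 10

Level 0: 0
Level 1: 1, 3, 6, 8, 11
Level 2: 2, 9, 12, 14, 15, 16, 17
Level 3: 4, 5, 7, 10
Level 4: 13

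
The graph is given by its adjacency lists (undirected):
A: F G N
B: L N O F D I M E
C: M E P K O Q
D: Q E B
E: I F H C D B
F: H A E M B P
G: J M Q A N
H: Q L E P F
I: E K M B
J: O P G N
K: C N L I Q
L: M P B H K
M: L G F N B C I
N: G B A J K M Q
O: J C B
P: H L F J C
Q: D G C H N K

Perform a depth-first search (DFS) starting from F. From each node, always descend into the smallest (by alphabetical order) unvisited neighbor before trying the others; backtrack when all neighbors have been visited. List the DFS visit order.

Visit F
F → A
A → G
G → J
J → N
N → B
B → D
D → E
E → C
C → K
K → I
I → M
M → L
L → H
H → P
H → Q
C → O

F A G J N B D E C K I M L H P Q O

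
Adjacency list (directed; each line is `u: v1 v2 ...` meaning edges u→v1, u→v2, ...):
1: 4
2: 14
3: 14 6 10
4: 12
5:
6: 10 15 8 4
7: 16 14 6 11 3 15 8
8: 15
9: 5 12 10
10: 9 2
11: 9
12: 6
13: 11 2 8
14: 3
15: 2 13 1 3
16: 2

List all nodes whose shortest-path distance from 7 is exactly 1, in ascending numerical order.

Level 0: 7
Level 1: 3, 6, 8, 11, 14, 15, 16
Level 2: 1, 2, 4, 9, 10, 13
Level 3: 5, 12

3, 6, 8, 11, 14, 15, 16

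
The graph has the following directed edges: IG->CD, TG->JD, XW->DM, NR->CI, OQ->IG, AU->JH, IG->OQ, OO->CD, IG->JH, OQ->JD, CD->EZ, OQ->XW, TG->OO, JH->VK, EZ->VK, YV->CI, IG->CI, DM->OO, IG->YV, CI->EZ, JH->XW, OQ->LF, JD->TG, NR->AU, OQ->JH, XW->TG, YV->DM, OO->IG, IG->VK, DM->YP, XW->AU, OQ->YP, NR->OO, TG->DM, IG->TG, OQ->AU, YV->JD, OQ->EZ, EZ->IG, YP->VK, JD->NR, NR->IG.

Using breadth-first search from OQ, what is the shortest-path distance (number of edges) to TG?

2

Level 0: OQ
Level 1: AU, EZ, IG, JD, JH, LF, XW, YP
Level 2: CD, CI, DM, NR, TG, VK, YV
Level 3: OO
TG first appears at level 2.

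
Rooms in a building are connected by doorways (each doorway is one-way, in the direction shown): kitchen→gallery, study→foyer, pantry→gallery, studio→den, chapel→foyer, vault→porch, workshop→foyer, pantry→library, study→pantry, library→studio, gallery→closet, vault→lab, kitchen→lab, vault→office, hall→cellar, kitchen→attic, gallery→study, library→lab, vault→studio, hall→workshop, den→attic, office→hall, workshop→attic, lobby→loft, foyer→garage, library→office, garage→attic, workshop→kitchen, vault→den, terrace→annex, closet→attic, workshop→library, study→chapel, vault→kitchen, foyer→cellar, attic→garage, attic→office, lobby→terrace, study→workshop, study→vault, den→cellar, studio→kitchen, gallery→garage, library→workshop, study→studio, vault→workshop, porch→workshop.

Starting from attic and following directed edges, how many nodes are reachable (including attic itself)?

19

BFS from attic visits: attic, garage, office, hall, cellar, workshop, foyer, kitchen, library, gallery, lab, studio, closet, study, den, chapel, pantry, vault, porch
Reachable nodes: 19 of 23 total.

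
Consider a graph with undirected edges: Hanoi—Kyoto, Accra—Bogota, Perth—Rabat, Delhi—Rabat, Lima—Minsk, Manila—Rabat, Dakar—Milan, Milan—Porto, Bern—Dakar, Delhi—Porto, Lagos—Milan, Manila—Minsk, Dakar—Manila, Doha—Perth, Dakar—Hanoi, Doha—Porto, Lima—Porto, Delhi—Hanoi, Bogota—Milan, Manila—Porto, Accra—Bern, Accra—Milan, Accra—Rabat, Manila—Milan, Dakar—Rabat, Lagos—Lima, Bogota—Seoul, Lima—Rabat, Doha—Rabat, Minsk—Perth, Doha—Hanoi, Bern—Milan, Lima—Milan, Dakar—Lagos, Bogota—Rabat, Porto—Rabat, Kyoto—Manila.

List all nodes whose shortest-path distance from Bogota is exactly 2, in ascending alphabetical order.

Level 0: Bogota
Level 1: Accra, Milan, Rabat, Seoul
Level 2: Bern, Dakar, Delhi, Doha, Lagos, Lima, Manila, Perth, Porto
Level 3: Hanoi, Kyoto, Minsk

Bern, Dakar, Delhi, Doha, Lagos, Lima, Manila, Perth, Porto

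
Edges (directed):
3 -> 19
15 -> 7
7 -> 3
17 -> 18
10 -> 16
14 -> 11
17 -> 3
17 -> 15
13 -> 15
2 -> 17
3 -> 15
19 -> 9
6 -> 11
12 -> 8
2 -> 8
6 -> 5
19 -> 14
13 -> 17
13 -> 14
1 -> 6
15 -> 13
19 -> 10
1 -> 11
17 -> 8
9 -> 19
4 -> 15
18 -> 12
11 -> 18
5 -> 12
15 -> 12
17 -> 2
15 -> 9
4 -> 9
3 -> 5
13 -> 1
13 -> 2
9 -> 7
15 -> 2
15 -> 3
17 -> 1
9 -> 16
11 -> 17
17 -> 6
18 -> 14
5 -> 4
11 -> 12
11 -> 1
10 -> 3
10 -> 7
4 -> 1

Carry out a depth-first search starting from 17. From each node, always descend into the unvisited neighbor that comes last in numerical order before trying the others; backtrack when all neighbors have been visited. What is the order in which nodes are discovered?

Visit 17
17 → 18
18 → 14
14 → 11
11 → 12
12 → 8
11 → 1
1 → 6
6 → 5
5 → 4
4 → 15
15 → 13
13 → 2
15 → 9
9 → 19
19 → 10
10 → 16
10 → 7
7 → 3

17, 18, 14, 11, 12, 8, 1, 6, 5, 4, 15, 13, 2, 9, 19, 10, 16, 7, 3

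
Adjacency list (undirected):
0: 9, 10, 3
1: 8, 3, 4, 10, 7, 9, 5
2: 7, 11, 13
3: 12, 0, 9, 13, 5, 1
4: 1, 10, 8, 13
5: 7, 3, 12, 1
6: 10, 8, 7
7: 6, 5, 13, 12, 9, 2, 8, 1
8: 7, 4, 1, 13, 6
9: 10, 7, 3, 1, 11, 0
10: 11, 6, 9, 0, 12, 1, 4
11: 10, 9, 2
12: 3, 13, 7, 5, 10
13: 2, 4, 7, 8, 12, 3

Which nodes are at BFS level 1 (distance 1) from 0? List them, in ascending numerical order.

Level 0: 0
Level 1: 3, 9, 10
Level 2: 1, 4, 5, 6, 7, 11, 12, 13
Level 3: 2, 8

3, 9, 10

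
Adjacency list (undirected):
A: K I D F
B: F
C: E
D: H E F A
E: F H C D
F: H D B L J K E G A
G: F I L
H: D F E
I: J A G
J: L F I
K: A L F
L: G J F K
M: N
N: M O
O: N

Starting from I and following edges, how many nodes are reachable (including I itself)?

12

BFS from I visits: I, A, G, J, D, F, K, L, E, H, B, C
Reachable nodes: 12 of 15 total.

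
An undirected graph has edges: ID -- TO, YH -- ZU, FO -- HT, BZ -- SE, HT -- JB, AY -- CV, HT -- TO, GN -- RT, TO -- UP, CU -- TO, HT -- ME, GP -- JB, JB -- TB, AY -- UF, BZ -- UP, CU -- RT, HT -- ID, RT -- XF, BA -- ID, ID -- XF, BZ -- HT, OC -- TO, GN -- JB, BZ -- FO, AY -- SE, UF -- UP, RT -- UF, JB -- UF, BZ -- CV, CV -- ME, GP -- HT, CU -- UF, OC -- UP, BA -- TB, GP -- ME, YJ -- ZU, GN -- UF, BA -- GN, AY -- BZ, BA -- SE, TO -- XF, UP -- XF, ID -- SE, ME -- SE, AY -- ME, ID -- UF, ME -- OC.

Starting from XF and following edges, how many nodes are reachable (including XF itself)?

BFS from XF visits: XF, ID, RT, TO, UP, BA, HT, SE, UF, CU, GN, OC, BZ, TB, FO, GP, JB, ME, AY, CV
Reachable nodes: 20 of 23 total.

20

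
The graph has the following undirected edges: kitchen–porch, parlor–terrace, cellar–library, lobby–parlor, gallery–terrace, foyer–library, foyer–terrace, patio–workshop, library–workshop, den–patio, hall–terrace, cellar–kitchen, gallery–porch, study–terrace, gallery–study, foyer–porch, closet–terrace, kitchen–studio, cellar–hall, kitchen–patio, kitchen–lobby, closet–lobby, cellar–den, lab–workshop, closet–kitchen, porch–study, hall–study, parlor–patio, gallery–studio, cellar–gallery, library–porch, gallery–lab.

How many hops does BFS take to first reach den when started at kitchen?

2

Level 0: kitchen
Level 1: cellar, closet, lobby, patio, porch, studio
Level 2: den, foyer, gallery, hall, library, parlor, study, terrace, workshop
Level 3: lab
den first appears at level 2.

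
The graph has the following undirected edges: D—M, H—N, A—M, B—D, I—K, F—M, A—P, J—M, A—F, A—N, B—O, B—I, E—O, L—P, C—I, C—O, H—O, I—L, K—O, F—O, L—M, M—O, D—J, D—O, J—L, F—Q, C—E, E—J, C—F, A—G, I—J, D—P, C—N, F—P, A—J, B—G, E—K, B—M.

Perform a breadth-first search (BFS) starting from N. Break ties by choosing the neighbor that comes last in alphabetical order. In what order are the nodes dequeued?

N, H, C, A, O, I, F, E, P, M, J, G, K, D, B, L, Q

Visit N; enqueue H, C, A → queue [H, C, A]
Visit H; enqueue O → queue [C, A, O]
Visit C; enqueue I, F, E → queue [A, O, I, F, E]
Visit A; enqueue P, M, J, G → queue [O, I, F, E, P, M, J, G]
Visit O; enqueue K, D, B → queue [I, F, E, P, M, J, G, K, D, B]
Visit I; enqueue L → queue [F, E, P, M, J, G, K, D, B, L]
Visit F; enqueue Q → queue [E, P, M, J, G, K, D, B, L, Q]
Visit E → queue [P, M, J, G, K, D, B, L, Q]
Visit P → queue [M, J, G, K, D, B, L, Q]
Visit M → queue [J, G, K, D, B, L, Q]
Visit J → queue [G, K, D, B, L, Q]
Visit G → queue [K, D, B, L, Q]
Visit K → queue [D, B, L, Q]
Visit D → queue [B, L, Q]
Visit B → queue [L, Q]
Visit L → queue [Q]
Visit Q → queue []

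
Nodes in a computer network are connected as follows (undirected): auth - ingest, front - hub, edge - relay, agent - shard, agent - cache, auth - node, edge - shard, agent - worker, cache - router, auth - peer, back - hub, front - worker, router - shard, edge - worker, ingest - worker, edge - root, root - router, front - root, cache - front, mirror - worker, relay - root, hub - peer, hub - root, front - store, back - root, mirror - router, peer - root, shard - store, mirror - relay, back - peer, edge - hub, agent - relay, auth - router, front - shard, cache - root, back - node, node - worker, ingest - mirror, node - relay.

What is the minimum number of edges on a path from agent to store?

Level 0: agent
Level 1: cache, relay, shard, worker
Level 2: edge, front, ingest, mirror, node, root, router, store
Level 3: auth, back, hub, peer
store first appears at level 2.

2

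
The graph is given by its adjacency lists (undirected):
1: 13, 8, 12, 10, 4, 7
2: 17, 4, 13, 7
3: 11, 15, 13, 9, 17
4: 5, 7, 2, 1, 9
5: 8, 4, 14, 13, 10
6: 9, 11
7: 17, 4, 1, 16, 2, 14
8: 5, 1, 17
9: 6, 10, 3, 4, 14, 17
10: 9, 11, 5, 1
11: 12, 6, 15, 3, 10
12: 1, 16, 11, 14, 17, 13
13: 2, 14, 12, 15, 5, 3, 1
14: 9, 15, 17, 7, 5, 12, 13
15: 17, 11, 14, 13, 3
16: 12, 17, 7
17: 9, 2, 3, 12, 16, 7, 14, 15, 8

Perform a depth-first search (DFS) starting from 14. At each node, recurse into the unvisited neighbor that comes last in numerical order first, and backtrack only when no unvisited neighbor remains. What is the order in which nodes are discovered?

Visit 14
14 → 17
17 → 16
16 → 12
12 → 13
13 → 15
15 → 11
11 → 10
10 → 9
9 → 6
9 → 4
4 → 7
7 → 2
7 → 1
1 → 8
8 → 5
9 → 3

14 17 16 12 13 15 11 10 9 6 4 7 2 1 8 5 3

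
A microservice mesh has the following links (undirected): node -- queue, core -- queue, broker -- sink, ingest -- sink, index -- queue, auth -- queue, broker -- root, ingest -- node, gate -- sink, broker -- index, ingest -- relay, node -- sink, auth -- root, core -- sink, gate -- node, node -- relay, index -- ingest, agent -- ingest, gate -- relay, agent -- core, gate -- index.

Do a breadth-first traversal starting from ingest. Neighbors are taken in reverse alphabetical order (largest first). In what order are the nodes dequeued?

ingest, sink, relay, node, index, agent, gate, core, broker, queue, root, auth

Visit ingest; enqueue sink, relay, node, index, agent → queue [sink, relay, node, index, agent]
Visit sink; enqueue gate, core, broker → queue [relay, node, index, agent, gate, core, broker]
Visit relay → queue [node, index, agent, gate, core, broker]
Visit node; enqueue queue → queue [index, agent, gate, core, broker, queue]
Visit index → queue [agent, gate, core, broker, queue]
Visit agent → queue [gate, core, broker, queue]
Visit gate → queue [core, broker, queue]
Visit core → queue [broker, queue]
Visit broker; enqueue root → queue [queue, root]
Visit queue; enqueue auth → queue [root, auth]
Visit root → queue [auth]
Visit auth → queue []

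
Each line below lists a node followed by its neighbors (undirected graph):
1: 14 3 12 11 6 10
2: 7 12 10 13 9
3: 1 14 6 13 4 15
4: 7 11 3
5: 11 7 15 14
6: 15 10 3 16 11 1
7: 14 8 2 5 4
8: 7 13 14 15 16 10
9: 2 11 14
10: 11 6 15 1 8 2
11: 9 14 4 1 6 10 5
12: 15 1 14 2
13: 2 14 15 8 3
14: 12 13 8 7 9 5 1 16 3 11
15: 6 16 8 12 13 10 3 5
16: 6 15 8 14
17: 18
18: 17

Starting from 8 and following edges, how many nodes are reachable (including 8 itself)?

16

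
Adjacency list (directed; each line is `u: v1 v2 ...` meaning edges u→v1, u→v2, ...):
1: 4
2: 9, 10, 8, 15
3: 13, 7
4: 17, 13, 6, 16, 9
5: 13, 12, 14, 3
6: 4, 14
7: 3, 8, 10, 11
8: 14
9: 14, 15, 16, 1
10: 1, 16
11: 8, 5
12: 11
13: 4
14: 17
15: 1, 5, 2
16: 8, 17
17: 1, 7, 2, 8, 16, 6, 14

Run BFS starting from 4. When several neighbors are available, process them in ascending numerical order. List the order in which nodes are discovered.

4 -> 6 -> 9 -> 13 -> 16 -> 17 -> 14 -> 1 -> 15 -> 8 -> 2 -> 7 -> 5 -> 10 -> 3 -> 11 -> 12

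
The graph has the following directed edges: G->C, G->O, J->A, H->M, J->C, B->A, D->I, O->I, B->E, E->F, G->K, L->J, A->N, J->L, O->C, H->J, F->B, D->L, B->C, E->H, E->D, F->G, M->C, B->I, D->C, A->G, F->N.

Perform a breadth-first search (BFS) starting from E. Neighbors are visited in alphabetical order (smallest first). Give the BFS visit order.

E → D → F → H → C → I → L → B → G → N → J → M → A → K → O

Visit E; enqueue D, F, H → queue [D, F, H]
Visit D; enqueue C, I, L → queue [F, H, C, I, L]
Visit F; enqueue B, G, N → queue [H, C, I, L, B, G, N]
Visit H; enqueue J, M → queue [C, I, L, B, G, N, J, M]
Visit C → queue [I, L, B, G, N, J, M]
Visit I → queue [L, B, G, N, J, M]
Visit L → queue [B, G, N, J, M]
Visit B; enqueue A → queue [G, N, J, M, A]
Visit G; enqueue K, O → queue [N, J, M, A, K, O]
Visit N → queue [J, M, A, K, O]
Visit J → queue [M, A, K, O]
Visit M → queue [A, K, O]
Visit A → queue [K, O]
Visit K → queue [O]
Visit O → queue []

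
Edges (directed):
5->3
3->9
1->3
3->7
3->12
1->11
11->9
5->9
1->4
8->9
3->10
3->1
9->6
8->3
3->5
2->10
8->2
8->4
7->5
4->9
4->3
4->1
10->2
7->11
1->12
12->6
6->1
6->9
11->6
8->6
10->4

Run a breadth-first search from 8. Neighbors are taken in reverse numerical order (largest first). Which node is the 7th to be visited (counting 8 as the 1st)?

1

Visit 8; enqueue 9, 6, 4, 3, 2 → queue [9, 6, 4, 3, 2]
Visit 9 → queue [6, 4, 3, 2]
Visit 6; enqueue 1 → queue [4, 3, 2, 1]
Visit 4 → queue [3, 2, 1]
Visit 3; enqueue 12, 10, 7, 5 → queue [2, 1, 12, 10, 7, 5]
Visit 2 → queue [1, 12, 10, 7, 5]
Visit 1; enqueue 11 → queue [12, 10, 7, 5, 11]
Visit 12 → queue [10, 7, 5, 11]
Visit 10 → queue [7, 5, 11]
Visit 7 → queue [5, 11]
Visit 5 → queue [11]
Visit 11 → queue []

Visit order: 8, 9, 6, 4, 3, 2, 1, 12, 10, 7, 5, 11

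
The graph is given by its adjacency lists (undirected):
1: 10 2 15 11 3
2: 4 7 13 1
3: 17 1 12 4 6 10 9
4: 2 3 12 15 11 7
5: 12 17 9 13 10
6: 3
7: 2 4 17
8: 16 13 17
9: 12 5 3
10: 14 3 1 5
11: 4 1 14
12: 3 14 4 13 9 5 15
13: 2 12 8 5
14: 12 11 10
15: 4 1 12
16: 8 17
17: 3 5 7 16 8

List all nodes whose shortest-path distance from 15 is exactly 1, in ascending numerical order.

1, 4, 12

Level 0: 15
Level 1: 1, 4, 12
Level 2: 2, 3, 5, 7, 9, 10, 11, 13, 14
Level 3: 6, 8, 17
Level 4: 16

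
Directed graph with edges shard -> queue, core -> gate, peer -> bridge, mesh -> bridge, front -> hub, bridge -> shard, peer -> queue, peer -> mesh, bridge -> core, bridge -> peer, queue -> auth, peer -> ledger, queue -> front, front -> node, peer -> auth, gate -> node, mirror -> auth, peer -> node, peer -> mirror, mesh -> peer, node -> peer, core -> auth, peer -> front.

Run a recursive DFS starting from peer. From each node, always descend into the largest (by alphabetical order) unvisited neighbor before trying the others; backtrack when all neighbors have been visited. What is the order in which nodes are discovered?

Visit peer
peer → queue
queue → front
front → node
front → hub
queue → auth
peer → mirror
peer → mesh
mesh → bridge
bridge → shard
bridge → core
core → gate
peer → ledger

peer → queue → front → node → hub → auth → mirror → mesh → bridge → shard → core → gate → ledger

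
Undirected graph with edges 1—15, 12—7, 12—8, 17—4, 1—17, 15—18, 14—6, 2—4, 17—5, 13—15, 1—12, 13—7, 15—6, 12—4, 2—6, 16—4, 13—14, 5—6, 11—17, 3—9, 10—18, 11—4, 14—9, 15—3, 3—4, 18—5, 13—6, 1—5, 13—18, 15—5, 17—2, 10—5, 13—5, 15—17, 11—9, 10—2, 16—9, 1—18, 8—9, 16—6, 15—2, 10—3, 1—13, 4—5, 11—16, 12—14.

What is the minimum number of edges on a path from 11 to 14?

2

Level 0: 11
Level 1: 4, 9, 16, 17
Level 2: 1, 2, 3, 5, 6, 8, 12, 14, 15
Level 3: 7, 10, 13, 18
14 first appears at level 2.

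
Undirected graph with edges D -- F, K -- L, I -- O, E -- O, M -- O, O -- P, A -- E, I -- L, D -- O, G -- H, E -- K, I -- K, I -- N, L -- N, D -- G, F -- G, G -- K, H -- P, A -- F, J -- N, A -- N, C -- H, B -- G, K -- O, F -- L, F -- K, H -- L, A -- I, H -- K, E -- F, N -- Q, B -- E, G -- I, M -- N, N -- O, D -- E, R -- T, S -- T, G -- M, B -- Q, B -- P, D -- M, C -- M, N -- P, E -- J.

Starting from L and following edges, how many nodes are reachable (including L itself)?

17

BFS from L visits: L, N, K, I, H, F, Q, P, O, M, J, A, G, E, C, D, B
Reachable nodes: 17 of 20 total.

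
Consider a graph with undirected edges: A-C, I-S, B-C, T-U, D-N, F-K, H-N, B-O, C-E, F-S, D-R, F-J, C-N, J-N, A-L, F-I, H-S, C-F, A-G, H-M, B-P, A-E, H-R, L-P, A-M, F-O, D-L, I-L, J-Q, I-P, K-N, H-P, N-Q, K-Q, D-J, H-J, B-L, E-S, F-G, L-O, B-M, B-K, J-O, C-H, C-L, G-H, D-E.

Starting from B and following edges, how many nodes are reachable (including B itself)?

19

BFS from B visits: B, C, K, L, M, O, P, A, E, F, H, N, Q, D, I, J, G, S, R
Reachable nodes: 19 of 21 total.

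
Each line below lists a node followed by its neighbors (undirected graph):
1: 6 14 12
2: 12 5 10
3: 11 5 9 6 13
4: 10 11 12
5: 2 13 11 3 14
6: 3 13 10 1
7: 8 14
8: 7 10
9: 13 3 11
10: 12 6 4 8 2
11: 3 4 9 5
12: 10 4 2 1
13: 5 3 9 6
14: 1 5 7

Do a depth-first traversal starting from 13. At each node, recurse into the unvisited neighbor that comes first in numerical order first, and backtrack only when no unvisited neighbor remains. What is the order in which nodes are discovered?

Visit 13
13 → 3
3 → 5
5 → 2
2 → 10
10 → 4
4 → 11
11 → 9
4 → 12
12 → 1
1 → 6
1 → 14
14 → 7
7 → 8

13, 3, 5, 2, 10, 4, 11, 9, 12, 1, 6, 14, 7, 8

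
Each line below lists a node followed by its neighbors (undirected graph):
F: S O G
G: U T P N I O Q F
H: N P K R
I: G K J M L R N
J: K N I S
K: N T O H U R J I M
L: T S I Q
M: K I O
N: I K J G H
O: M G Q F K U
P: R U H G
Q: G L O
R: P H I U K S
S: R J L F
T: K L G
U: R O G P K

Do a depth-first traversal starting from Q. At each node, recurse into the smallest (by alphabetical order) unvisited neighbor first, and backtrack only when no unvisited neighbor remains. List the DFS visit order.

Visit Q
Q → G
G → F
F → O
O → K
K → H
H → N
N → I
I → J
J → S
S → L
L → T
S → R
R → P
P → U
I → M

Q -> G -> F -> O -> K -> H -> N -> I -> J -> S -> L -> T -> R -> P -> U -> M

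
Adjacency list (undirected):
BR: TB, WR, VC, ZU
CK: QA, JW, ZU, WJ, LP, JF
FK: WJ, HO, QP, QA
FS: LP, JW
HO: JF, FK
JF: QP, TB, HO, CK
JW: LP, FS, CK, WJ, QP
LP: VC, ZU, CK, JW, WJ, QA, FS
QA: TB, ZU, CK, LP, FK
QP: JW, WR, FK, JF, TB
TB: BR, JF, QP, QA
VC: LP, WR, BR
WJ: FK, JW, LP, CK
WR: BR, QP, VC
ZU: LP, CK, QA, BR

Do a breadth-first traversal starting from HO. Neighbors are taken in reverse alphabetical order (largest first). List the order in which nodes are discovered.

Visit HO; enqueue JF, FK → queue [JF, FK]
Visit JF; enqueue TB, QP, CK → queue [FK, TB, QP, CK]
Visit FK; enqueue WJ, QA → queue [TB, QP, CK, WJ, QA]
Visit TB; enqueue BR → queue [QP, CK, WJ, QA, BR]
Visit QP; enqueue WR, JW → queue [CK, WJ, QA, BR, WR, JW]
Visit CK; enqueue ZU, LP → queue [WJ, QA, BR, WR, JW, ZU, LP]
Visit WJ → queue [QA, BR, WR, JW, ZU, LP]
Visit QA → queue [BR, WR, JW, ZU, LP]
Visit BR; enqueue VC → queue [WR, JW, ZU, LP, VC]
Visit WR → queue [JW, ZU, LP, VC]
Visit JW; enqueue FS → queue [ZU, LP, VC, FS]
Visit ZU → queue [LP, VC, FS]
Visit LP → queue [VC, FS]
Visit VC → queue [FS]
Visit FS → queue []

HO, JF, FK, TB, QP, CK, WJ, QA, BR, WR, JW, ZU, LP, VC, FS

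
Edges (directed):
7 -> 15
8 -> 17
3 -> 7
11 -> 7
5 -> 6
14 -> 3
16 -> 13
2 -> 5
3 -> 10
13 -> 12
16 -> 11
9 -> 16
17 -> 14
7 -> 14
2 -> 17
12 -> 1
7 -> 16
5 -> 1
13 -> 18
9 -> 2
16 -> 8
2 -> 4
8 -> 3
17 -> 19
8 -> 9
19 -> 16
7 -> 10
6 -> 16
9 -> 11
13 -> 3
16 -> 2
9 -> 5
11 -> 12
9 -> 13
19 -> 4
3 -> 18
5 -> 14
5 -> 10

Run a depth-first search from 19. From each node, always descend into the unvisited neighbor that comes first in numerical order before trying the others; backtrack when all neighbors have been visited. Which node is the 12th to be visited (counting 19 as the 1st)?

15

Visit 19
19 → 4
19 → 16
16 → 2
2 → 5
5 → 1
5 → 6
5 → 10
5 → 14
14 → 3
3 → 7
7 → 15
3 → 18
2 → 17
16 → 8
8 → 9
9 → 11
11 → 12
9 → 13

Visit order: 19, 4, 16, 2, 5, 1, 6, 10, 14, 3, 7, 15, 18, 17, 8, 9, 11, 12, 13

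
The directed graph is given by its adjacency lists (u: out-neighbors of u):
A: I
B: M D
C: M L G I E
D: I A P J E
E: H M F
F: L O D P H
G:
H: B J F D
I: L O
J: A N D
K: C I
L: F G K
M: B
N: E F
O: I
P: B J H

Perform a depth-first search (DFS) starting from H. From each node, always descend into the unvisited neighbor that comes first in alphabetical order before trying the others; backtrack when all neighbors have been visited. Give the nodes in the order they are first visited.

Visit H
H → B
B → D
D → A
A → I
I → L
L → F
F → O
F → P
P → J
J → N
N → E
E → M
L → G
L → K
K → C

H -> B -> D -> A -> I -> L -> F -> O -> P -> J -> N -> E -> M -> G -> K -> C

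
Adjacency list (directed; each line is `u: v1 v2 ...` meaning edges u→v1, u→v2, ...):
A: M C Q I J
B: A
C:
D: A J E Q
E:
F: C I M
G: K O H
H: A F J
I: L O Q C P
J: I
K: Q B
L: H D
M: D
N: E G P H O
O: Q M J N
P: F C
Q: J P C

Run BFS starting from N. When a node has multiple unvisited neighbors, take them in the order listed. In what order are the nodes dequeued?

N, E, G, P, H, O, K, F, C, A, J, Q, M, B, I, D, L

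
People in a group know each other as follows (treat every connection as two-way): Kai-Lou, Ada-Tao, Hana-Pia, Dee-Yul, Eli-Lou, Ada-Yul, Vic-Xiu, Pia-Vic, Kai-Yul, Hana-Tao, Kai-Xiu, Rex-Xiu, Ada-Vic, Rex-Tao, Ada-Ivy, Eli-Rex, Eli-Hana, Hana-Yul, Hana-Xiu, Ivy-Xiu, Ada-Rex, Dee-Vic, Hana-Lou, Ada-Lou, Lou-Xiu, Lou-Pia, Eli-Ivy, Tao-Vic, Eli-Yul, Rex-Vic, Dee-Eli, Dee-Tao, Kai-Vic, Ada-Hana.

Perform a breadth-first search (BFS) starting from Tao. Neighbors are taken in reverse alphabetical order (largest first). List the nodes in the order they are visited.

Visit Tao; enqueue Vic, Rex, Hana, Dee, Ada → queue [Vic, Rex, Hana, Dee, Ada]
Visit Vic; enqueue Xiu, Pia, Kai → queue [Rex, Hana, Dee, Ada, Xiu, Pia, Kai]
Visit Rex; enqueue Eli → queue [Hana, Dee, Ada, Xiu, Pia, Kai, Eli]
Visit Hana; enqueue Yul, Lou → queue [Dee, Ada, Xiu, Pia, Kai, Eli, Yul, Lou]
Visit Dee → queue [Ada, Xiu, Pia, Kai, Eli, Yul, Lou]
Visit Ada; enqueue Ivy → queue [Xiu, Pia, Kai, Eli, Yul, Lou, Ivy]
Visit Xiu → queue [Pia, Kai, Eli, Yul, Lou, Ivy]
Visit Pia → queue [Kai, Eli, Yul, Lou, Ivy]
Visit Kai → queue [Eli, Yul, Lou, Ivy]
Visit Eli → queue [Yul, Lou, Ivy]
Visit Yul → queue [Lou, Ivy]
Visit Lou → queue [Ivy]
Visit Ivy → queue []

Tao, Vic, Rex, Hana, Dee, Ada, Xiu, Pia, Kai, Eli, Yul, Lou, Ivy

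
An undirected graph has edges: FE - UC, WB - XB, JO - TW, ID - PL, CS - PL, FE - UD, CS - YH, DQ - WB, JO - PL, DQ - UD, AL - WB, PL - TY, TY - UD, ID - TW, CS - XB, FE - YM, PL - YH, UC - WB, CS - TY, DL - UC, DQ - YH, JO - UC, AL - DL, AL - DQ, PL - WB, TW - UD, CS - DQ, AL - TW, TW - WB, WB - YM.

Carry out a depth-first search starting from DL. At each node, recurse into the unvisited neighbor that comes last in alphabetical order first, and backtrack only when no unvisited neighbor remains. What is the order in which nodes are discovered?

DL UC WB YM FE UD TY PL YH DQ CS XB AL TW JO ID

Visit DL
DL → UC
UC → WB
WB → YM
YM → FE
FE → UD
UD → TY
TY → PL
PL → YH
YH → DQ
DQ → CS
CS → XB
DQ → AL
AL → TW
TW → JO
TW → ID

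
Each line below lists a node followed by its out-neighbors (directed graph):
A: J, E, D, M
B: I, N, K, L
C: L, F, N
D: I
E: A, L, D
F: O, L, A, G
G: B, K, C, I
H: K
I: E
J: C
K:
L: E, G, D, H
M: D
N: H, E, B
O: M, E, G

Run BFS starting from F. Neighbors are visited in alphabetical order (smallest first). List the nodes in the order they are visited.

Visit F; enqueue A, G, L, O → queue [A, G, L, O]
Visit A; enqueue D, E, J, M → queue [G, L, O, D, E, J, M]
Visit G; enqueue B, C, I, K → queue [L, O, D, E, J, M, B, C, I, K]
Visit L; enqueue H → queue [O, D, E, J, M, B, C, I, K, H]
Visit O → queue [D, E, J, M, B, C, I, K, H]
Visit D → queue [E, J, M, B, C, I, K, H]
Visit E → queue [J, M, B, C, I, K, H]
Visit J → queue [M, B, C, I, K, H]
Visit M → queue [B, C, I, K, H]
Visit B; enqueue N → queue [C, I, K, H, N]
Visit C → queue [I, K, H, N]
Visit I → queue [K, H, N]
Visit K → queue [H, N]
Visit H → queue [N]
Visit N → queue []

F, A, G, L, O, D, E, J, M, B, C, I, K, H, N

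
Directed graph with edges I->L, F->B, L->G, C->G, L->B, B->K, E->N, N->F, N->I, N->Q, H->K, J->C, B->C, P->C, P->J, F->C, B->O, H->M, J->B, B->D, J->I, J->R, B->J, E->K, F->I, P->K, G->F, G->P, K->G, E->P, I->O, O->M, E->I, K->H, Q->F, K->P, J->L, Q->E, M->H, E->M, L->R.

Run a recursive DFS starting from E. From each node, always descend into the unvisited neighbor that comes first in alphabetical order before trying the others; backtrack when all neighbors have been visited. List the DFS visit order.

E -> I -> L -> B -> C -> G -> F -> P -> J -> R -> K -> H -> M -> D -> O -> N -> Q

Visit E
E → I
I → L
L → B
B → C
C → G
G → F
G → P
P → J
J → R
P → K
K → H
H → M
B → D
B → O
E → N
N → Q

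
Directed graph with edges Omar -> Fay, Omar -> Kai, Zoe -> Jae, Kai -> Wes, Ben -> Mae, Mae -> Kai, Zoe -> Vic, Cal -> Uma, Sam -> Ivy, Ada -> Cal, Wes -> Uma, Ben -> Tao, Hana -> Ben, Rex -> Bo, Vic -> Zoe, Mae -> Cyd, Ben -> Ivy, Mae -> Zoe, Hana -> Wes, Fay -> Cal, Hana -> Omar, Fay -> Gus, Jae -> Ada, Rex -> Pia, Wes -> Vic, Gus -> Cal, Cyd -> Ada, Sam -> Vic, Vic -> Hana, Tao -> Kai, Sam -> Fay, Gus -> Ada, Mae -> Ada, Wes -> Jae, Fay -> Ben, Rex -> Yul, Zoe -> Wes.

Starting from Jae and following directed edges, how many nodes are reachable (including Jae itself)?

4

BFS from Jae visits: Jae, Ada, Cal, Uma
Reachable nodes: 4 of 22 total.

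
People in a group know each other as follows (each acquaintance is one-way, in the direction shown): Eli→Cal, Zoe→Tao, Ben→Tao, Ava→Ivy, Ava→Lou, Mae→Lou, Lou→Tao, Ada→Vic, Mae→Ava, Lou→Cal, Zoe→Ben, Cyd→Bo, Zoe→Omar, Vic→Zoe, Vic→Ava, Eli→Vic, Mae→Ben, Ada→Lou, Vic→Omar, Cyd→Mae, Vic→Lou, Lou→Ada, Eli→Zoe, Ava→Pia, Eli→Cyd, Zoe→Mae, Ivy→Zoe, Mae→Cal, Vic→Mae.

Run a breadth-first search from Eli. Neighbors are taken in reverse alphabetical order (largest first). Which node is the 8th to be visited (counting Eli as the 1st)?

Mae

Visit Eli; enqueue Zoe, Vic, Cyd, Cal → queue [Zoe, Vic, Cyd, Cal]
Visit Zoe; enqueue Tao, Omar, Mae, Ben → queue [Vic, Cyd, Cal, Tao, Omar, Mae, Ben]
Visit Vic; enqueue Lou, Ava → queue [Cyd, Cal, Tao, Omar, Mae, Ben, Lou, Ava]
Visit Cyd; enqueue Bo → queue [Cal, Tao, Omar, Mae, Ben, Lou, Ava, Bo]
Visit Cal → queue [Tao, Omar, Mae, Ben, Lou, Ava, Bo]
Visit Tao → queue [Omar, Mae, Ben, Lou, Ava, Bo]
Visit Omar → queue [Mae, Ben, Lou, Ava, Bo]
Visit Mae → queue [Ben, Lou, Ava, Bo]
Visit Ben → queue [Lou, Ava, Bo]
Visit Lou; enqueue Ada → queue [Ava, Bo, Ada]
Visit Ava; enqueue Pia, Ivy → queue [Bo, Ada, Pia, Ivy]
Visit Bo → queue [Ada, Pia, Ivy]
Visit Ada → queue [Pia, Ivy]
Visit Pia → queue [Ivy]
Visit Ivy → queue []

Visit order: Eli, Zoe, Vic, Cyd, Cal, Tao, Omar, Mae, Ben, Lou, Ava, Bo, Ada, Pia, Ivy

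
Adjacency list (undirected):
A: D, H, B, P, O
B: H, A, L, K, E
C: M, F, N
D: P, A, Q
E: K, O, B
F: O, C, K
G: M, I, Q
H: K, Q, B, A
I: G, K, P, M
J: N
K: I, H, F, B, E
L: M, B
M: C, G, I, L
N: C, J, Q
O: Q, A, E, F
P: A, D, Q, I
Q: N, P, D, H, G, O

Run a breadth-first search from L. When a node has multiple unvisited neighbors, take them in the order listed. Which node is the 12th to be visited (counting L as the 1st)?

N

Visit L; enqueue M, B → queue [M, B]
Visit M; enqueue C, G, I → queue [B, C, G, I]
Visit B; enqueue H, A, K, E → queue [C, G, I, H, A, K, E]
Visit C; enqueue F, N → queue [G, I, H, A, K, E, F, N]
Visit G; enqueue Q → queue [I, H, A, K, E, F, N, Q]
Visit I; enqueue P → queue [H, A, K, E, F, N, Q, P]
Visit H → queue [A, K, E, F, N, Q, P]
Visit A; enqueue D, O → queue [K, E, F, N, Q, P, D, O]
Visit K → queue [E, F, N, Q, P, D, O]
Visit E → queue [F, N, Q, P, D, O]
Visit F → queue [N, Q, P, D, O]
Visit N; enqueue J → queue [Q, P, D, O, J]
Visit Q → queue [P, D, O, J]
Visit P → queue [D, O, J]
Visit D → queue [O, J]
Visit O → queue [J]
Visit J → queue []

Visit order: L, M, B, C, G, I, H, A, K, E, F, N, Q, P, D, O, J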